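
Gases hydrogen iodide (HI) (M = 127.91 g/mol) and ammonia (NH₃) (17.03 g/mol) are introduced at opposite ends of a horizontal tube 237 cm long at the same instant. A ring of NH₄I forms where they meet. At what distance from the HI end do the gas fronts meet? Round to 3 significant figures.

63.4 cm

Graham's law gives d_HI/d_NH₃ = rate_HI/rate_NH₃ = √(M_NH₃/M_HI) = √(17.03/127.91) = 0.3649.
With d_HI + d_NH₃ = 237 cm, d_NH₃ = 237/(1 + 0.3649) = 173.6 cm.
d_HI = 237 − 173.6 = 63.4 cm.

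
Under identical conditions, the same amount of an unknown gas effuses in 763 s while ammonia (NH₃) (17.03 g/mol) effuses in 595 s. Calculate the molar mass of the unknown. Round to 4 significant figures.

By Graham's law, t_X/t_NH₃ = √(M_X/M_NH₃).
763/595 = 1.282 = √(M_X/17.03)
M_X = 17.03 × 1.282² = 17.03 × 1.644 = 28.00 g/mol

28.00 g/mol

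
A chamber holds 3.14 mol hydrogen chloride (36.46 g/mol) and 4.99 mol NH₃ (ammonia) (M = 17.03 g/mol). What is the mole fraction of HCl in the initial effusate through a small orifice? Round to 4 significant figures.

0.3007

Each component's effusion rate ∝ (its partial pressure)·(1/√M) ∝ n_i/√M_i.
Mole fraction of HCl in the effusate = (n_HCl/√M_HCl) / (n_HCl/√M_HCl + n_NH₃/√M_NH₃)
= (3.14/√36.46) / (3.14/√36.46 + 4.99/√17.03) = 0.5200/(0.5200 + 1.209) = 0.3007.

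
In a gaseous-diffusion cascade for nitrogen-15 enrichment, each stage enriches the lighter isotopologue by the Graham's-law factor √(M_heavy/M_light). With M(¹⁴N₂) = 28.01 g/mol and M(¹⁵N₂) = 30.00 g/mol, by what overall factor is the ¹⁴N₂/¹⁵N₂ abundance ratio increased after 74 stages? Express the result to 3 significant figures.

After 74 stages the ratio has grown by (√(30.00/28.01))^74 = (30.00/28.01)^(74/2).
= 1.07105^37 = 12.7.

12.7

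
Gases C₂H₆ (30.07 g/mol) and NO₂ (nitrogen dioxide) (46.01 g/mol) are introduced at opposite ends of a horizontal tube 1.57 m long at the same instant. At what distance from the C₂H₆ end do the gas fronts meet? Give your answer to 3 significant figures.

In equal time, each gas travels a distance ∝ its rate ∝ 1/√M, so d_C₂H₆/d_NO₂ = √(M_NO₂/M_C₂H₆) = √(46.01/30.07) = 1.237.
With d_C₂H₆ + d_NO₂ = 1.57 m, d_NO₂ = 1.57/(1 + 1.237) = 0.7018 m.
d_C₂H₆ = 1.57 − 0.7018 = 0.868 m.

0.868 m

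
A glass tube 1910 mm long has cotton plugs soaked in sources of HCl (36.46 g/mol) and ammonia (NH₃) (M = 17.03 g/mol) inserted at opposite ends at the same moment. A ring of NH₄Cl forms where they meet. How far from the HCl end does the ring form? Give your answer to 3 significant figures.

775 mm

Distances travelled in equal time are proportional to diffusion rates, so d_HCl/d_NH₃ = √(M_NH₃/M_HCl) = √(17.03/36.46) = 0.6834.
With d_HCl + d_NH₃ = 1910 mm, d_NH₃ = 1910/(1 + 0.6834) = 1135 mm.
d_HCl = 1910 − 1135 = 775 mm.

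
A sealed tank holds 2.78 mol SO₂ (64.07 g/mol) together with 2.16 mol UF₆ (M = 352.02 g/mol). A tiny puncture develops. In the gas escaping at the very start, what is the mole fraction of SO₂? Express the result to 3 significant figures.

Effusion rate of each component ∝ n_i/√M_i (partial pressure × 1/√M).
x_SO₂(eff) = (n_SO₂/√M_SO₂) / (n_SO₂/√M_SO₂ + n_UF₆/√M_UF₆)
= (2.78/√64.07) / (2.78/√64.07 + 2.16/√352.02) = 0.3473/(0.3473 + 0.1151) = 0.751.

0.751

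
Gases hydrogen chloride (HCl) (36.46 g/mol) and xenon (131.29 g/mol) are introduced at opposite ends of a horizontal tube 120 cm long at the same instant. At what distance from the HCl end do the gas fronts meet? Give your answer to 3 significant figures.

78.6 cm

In equal time, each gas travels a distance ∝ its rate ∝ 1/√M, so d_HCl/d_Xe = √(M_Xe/M_HCl) = √(131.29/36.46) = 1.898.
With d_HCl + d_Xe = 120 cm, d_Xe = 120/(1 + 1.898) = 41.41 cm.
d_HCl = 120 − 41.41 = 78.6 cm.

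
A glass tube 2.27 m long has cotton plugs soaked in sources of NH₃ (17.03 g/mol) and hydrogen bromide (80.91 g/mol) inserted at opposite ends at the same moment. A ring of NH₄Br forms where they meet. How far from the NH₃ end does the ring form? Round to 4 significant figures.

Graham's law gives d_NH₃/d_HBr = rate_NH₃/rate_HBr = √(M_HBr/M_NH₃) = √(80.91/17.03) = 2.180.
With d_NH₃ + d_HBr = 2.27 m, d_HBr = 2.27/(1 + 2.180) = 0.7139 m.
d_NH₃ = 2.27 − 0.7139 = 1.556 m.

1.556 m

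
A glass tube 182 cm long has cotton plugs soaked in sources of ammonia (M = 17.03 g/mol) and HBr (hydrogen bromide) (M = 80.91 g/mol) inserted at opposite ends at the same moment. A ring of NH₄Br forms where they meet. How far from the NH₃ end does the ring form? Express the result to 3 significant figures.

125 cm

In equal time, each gas travels a distance ∝ its rate ∝ 1/√M, so d_NH₃/d_HBr = √(M_HBr/M_NH₃) = √(80.91/17.03) = 2.180.
With d_NH₃ + d_HBr = 182 cm, d_HBr = 182/(1 + 2.180) = 57.24 cm.
d_NH₃ = 182 − 57.24 = 125 cm.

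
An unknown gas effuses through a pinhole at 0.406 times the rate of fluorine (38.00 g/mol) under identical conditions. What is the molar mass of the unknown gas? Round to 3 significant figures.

231 g/mol

Since effusion rate ∝ 1/√M, rate_X/rate_F₂ = √(M_F₂/M_X).
0.406 = √(38.00/M_X)
M_X = 38.00 / 0.406² = 38.00 / 0.1648 = 231 g/mol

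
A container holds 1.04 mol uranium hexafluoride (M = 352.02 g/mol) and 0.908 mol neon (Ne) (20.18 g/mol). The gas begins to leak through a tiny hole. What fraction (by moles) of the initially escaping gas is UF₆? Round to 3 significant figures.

Effusion rate of each component ∝ n_i/√M_i (partial pressure × 1/√M).
Mole fraction of UF₆ in the effusate = (n_UF₆/√M_UF₆) / (n_UF₆/√M_UF₆ + n_Ne/√M_Ne)
= (1.04/√352.02) / (1.04/√352.02 + 0.908/√20.18) = 0.05543/(0.05543 + 0.2021) = 0.215.

0.215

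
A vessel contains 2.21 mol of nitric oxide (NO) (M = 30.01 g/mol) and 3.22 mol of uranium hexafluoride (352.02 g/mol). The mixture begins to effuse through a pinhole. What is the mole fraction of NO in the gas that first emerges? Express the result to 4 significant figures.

0.7016

Effusion rate of each component ∝ n_i/√M_i (partial pressure × 1/√M).
x_NO(eff) = (n_NO/√M_NO) / (n_NO/√M_NO + n_UF₆/√M_UF₆)
= (2.21/√30.01) / (2.21/√30.01 + 3.22/√352.02) = 0.4034/(0.4034 + 0.1716) = 0.7016.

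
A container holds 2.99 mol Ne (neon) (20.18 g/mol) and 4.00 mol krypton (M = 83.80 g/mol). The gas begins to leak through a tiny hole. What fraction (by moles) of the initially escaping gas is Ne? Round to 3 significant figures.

Effusion rate of each component ∝ n_i/√M_i (partial pressure × 1/√M).
Mole fraction of Ne in the effusate = (n_Ne/√M_Ne) / (n_Ne/√M_Ne + n_Kr/√M_Kr)
= (2.99/√20.18) / (2.99/√20.18 + 4.00/√83.80) = 0.6656/(0.6656 + 0.4370) = 0.604.

0.604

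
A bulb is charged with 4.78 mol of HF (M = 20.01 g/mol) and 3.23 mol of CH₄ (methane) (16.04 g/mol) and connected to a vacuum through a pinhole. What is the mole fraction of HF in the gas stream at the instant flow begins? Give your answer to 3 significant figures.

Each component's effusion rate ∝ (its partial pressure)·(1/√M) ∝ n_i/√M_i.
x_HF(eff) = (n_HF/√M_HF) / (n_HF/√M_HF + n_CH₄/√M_CH₄)
= (4.78/√20.01) / (4.78/√20.01 + 3.23/√16.04) = 1.069/(1.069 + 0.8065) = 0.570.

0.570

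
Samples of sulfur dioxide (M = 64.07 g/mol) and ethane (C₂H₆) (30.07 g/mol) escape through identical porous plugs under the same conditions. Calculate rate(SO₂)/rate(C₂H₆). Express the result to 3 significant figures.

0.685

Using Graham's law: rate_SO₂/rate_C₂H₆ = √(M_C₂H₆/M_SO₂) = √(30.07/64.07) = √0.4693 = 0.685.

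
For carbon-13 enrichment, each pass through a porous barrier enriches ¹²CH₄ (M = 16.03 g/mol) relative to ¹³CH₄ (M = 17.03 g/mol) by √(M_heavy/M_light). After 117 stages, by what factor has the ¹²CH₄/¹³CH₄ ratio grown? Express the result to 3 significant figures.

34.5

After 117 stages the ratio has grown by (√(17.03/16.03))^117 = (17.03/16.03)^(117/2).
= 1.06238^(117/2) = 34.5.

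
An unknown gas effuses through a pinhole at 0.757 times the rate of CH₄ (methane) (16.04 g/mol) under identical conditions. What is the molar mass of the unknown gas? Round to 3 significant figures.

28.0 g/mol

By Graham's law, rate_X/rate_CH₄ = √(M_CH₄/M_X).
0.757 = √(16.04/M_X)
M_X = 16.04 / 0.757² = 16.04 / 0.5730 = 28.0 g/mol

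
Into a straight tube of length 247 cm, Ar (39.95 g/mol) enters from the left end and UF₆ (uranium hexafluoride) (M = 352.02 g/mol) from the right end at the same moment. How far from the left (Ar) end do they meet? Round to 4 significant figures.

The fronts meet when d_Ar + d_UF₆ = L with d_Ar/d_UF₆ = √(M_UF₆/M_Ar) (Graham's law). Here √(M_UF₆/M_Ar) = √(352.02/39.95) = 2.968.
With d_Ar + d_UF₆ = 247 cm, d_UF₆ = 247/(1 + 2.968) = 62.24 cm.
d_Ar = 247 − 62.24 = 184.8 cm.

184.8 cm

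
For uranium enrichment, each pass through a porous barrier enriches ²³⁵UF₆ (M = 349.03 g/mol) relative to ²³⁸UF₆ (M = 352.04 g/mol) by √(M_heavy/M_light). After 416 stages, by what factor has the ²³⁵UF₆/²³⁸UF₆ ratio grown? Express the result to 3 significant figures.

5.97

The single-stage factor is √(M_heavy/M_light), so 416 stages give [√(352.04/349.03)]^416 = (352.04/349.03)^(416/2).
= 1.00862^208 = 5.97.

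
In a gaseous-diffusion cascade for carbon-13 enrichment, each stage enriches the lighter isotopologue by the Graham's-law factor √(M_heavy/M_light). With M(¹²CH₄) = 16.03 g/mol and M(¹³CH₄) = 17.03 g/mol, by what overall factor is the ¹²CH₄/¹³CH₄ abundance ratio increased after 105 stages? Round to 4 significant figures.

After 105 stages the ratio has grown by (√(17.03/16.03))^105 = (17.03/16.03)^(105/2).
= 1.06238^(105/2) = 23.98.

23.98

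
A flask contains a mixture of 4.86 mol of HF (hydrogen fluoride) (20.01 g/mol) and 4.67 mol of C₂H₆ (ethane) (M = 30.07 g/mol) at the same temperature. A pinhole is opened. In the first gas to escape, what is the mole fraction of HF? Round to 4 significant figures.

0.5606

The effusion rate of species i is ∝ p_i/√M_i ∝ n_i/√M_i.
So x_HF in the escaping gas = (n_HF/√M_HF) / Σ(n_i/√M_i)
= (4.86/√20.01) / (4.86/√20.01 + 4.67/√30.07) = 1.086/(1.086 + 0.8516) = 0.5606.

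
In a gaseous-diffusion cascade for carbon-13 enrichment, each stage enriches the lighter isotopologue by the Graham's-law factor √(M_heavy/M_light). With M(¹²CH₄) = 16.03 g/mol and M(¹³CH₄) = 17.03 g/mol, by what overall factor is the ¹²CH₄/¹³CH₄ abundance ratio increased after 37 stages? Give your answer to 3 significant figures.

Each stage multiplies the ratio by α = √(17.03/16.03), so after 37 stages the overall factor is α^37 = (17.03/16.03)^(37/2).
= 1.06238^(37/2) = 3.06.

3.06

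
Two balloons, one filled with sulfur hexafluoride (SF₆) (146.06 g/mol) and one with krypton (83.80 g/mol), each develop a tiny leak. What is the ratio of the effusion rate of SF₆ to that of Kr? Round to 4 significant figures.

0.7575

Using Graham's law: rate_SF₆/rate_Kr = √(M_Kr/M_SF₆) = √(83.80/146.06) = √0.5737 = 0.7575.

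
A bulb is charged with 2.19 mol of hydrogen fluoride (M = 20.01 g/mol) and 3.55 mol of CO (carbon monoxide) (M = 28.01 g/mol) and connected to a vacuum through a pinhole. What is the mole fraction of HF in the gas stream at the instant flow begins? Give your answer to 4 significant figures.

Each component's effusion rate ∝ (its partial pressure)·(1/√M) ∝ n_i/√M_i.
So x_HF in the escaping gas = (n_HF/√M_HF) / Σ(n_i/√M_i)
= (2.19/√20.01) / (2.19/√20.01 + 3.55/√28.01) = 0.4896/(0.4896 + 0.6708) = 0.4219.

0.4219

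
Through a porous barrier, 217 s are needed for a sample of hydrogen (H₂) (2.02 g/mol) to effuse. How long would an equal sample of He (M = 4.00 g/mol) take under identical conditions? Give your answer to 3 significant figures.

305 s

By Graham's law, t_He/t_H₂ = √(M_He/M_H₂) = √(4.00/2.02) = √1.980 = 1.407.
So the time for He is 217 × 1.407 = 305 s.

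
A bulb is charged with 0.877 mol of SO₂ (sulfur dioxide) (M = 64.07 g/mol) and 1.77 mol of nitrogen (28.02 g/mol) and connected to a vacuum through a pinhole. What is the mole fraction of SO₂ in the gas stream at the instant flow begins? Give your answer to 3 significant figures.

0.247

The effusion rate of species i is ∝ p_i/√M_i ∝ n_i/√M_i.
So x_SO₂ in the escaping gas = (n_SO₂/√M_SO₂) / Σ(n_i/√M_i)
= (0.877/√64.07) / (0.877/√64.07 + 1.77/√28.02) = 0.1096/(0.1096 + 0.3344) = 0.247.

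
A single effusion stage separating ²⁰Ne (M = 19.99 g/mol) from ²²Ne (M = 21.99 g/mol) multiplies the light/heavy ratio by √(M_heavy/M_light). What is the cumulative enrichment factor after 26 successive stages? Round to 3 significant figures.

After 26 stages the ratio has grown by (√(21.99/19.99))^26 = (21.99/19.99)^(26/2).
= 1.10005^13 = 3.45.

3.45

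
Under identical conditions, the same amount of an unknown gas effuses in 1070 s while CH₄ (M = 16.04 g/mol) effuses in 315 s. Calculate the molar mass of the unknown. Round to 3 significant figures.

From Graham's law, t_X/t_CH₄ = √(M_X/M_CH₄).
1070/315 = 3.397 = √(M_X/16.04)
M_X = 16.04 × 3.397² = 16.04 × 11.54 = 185 g/mol

185 g/mol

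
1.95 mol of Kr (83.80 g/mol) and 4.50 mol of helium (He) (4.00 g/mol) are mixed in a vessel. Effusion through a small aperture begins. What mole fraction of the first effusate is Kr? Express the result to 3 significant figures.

0.0865

The effusion rate of species i is ∝ p_i/√M_i ∝ n_i/√M_i.
So x_Kr in the escaping gas = (n_Kr/√M_Kr) / Σ(n_i/√M_i)
= (1.95/√83.80) / (1.95/√83.80 + 4.50/√4.00) = 0.2130/(0.2130 + 2.250) = 0.0865.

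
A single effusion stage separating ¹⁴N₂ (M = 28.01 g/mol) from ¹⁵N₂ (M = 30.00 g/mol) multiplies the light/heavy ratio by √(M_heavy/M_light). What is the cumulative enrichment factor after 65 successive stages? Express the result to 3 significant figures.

After 65 stages the ratio has grown by (√(30.00/28.01))^65 = (30.00/28.01)^(65/2).
= 1.07105^(65/2) = 9.31.

9.31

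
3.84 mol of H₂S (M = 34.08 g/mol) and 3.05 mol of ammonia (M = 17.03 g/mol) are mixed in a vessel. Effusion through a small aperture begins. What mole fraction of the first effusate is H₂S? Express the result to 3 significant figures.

Each component's effusion rate ∝ (its partial pressure)·(1/√M) ∝ n_i/√M_i.
So x_H₂S in the escaping gas = (n_H₂S/√M_H₂S) / Σ(n_i/√M_i)
= (3.84/√34.08) / (3.84/√34.08 + 3.05/√17.03) = 0.6578/(0.6578 + 0.7391) = 0.471.

0.471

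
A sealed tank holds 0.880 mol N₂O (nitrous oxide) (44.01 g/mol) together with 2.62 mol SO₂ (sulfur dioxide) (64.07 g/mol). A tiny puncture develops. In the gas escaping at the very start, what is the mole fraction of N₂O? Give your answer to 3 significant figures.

0.288

Rate_i ∝ x_i/√M_i (Graham's law weighted by mole fraction), so the effusate composition follows n_i/√M_i.
x_N₂O(eff) = (n_N₂O/√M_N₂O) / (n_N₂O/√M_N₂O + n_SO₂/√M_SO₂)
= (0.880/√44.01) / (0.880/√44.01 + 2.62/√64.07) = 0.1326/(0.1326 + 0.3273) = 0.288.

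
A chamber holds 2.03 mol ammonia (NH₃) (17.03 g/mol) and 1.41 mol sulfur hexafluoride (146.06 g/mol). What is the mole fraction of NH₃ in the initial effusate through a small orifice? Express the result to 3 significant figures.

Rate_i ∝ x_i/√M_i (Graham's law weighted by mole fraction), so the effusate composition follows n_i/√M_i.
x_NH₃(eff) = (n_NH₃/√M_NH₃) / (n_NH₃/√M_NH₃ + n_SF₆/√M_SF₆)
= (2.03/√17.03) / (2.03/√17.03 + 1.41/√146.06) = 0.4919/(0.4919 + 0.1167) = 0.808.

0.808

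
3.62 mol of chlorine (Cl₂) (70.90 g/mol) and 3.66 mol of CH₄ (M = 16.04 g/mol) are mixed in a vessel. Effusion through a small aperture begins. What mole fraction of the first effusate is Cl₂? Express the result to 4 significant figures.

Rate_i ∝ x_i/√M_i (Graham's law weighted by mole fraction), so the effusate composition follows n_i/√M_i.
x_Cl₂(eff) = (n_Cl₂/√M_Cl₂) / (n_Cl₂/√M_Cl₂ + n_CH₄/√M_CH₄)
= (3.62/√70.90) / (3.62/√70.90 + 3.66/√16.04) = 0.4299/(0.4299 + 0.9139) = 0.3199.

0.3199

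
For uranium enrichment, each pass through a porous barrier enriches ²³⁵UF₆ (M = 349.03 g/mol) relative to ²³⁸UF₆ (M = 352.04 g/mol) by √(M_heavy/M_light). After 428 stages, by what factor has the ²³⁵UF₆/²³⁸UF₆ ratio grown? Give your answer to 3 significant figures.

6.28

Overall factor = α^428 with α = √(352.04/349.03), i.e. (352.04/349.03)^(428/2).
= 1.00862^214 = 6.28.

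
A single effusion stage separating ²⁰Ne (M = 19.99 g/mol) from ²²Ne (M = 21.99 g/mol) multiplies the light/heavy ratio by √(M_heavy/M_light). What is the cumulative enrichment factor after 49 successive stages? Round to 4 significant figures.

Overall factor = α^49 with α = √(21.99/19.99), i.e. (21.99/19.99)^(49/2).
= 1.10005^(49/2) = 10.34.

10.34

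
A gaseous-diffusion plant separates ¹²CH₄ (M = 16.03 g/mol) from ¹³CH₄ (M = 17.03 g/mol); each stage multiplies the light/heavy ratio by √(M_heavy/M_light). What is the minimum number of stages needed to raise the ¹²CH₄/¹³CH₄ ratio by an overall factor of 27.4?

110

With α = √(17.03/16.03) per stage, ln α = ½ ln(1.06238) = 0.03026.
Need α^N ≥ 27.4 ⇒ N ≥ ln(27.4) / ln α = 3.311 / 0.03026 = 109.41.
So at least 110 stages are needed.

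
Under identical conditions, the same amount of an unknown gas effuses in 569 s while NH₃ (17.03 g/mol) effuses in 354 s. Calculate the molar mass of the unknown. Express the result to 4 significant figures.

44.00 g/mol

From Graham's law, t_X/t_NH₃ = √(M_X/M_NH₃).
569/354 = 1.607 = √(M_X/17.03)
M_X = 17.03 × 1.607² = 17.03 × 2.584 = 44.00 g/mol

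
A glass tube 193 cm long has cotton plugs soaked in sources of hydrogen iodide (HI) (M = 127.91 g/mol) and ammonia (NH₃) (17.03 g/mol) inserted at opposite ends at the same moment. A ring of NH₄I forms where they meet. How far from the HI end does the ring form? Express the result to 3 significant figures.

Graham's law gives d_HI/d_NH₃ = rate_HI/rate_NH₃ = √(M_NH₃/M_HI) = √(17.03/127.91) = 0.3649.
With d_HI + d_NH₃ = 193 cm, d_NH₃ = 193/(1 + 0.3649) = 141.4 cm.
d_HI = 193 − 141.4 = 51.6 cm.

51.6 cm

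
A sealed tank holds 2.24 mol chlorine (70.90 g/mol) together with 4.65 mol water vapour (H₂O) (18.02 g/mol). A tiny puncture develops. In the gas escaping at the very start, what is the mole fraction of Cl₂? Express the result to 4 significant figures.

Rate_i ∝ x_i/√M_i (Graham's law weighted by mole fraction), so the effusate composition follows n_i/√M_i.
Mole fraction of Cl₂ in the effusate = (n_Cl₂/√M_Cl₂) / (n_Cl₂/√M_Cl₂ + n_H₂O/√M_H₂O)
= (2.24/√70.90) / (2.24/√70.90 + 4.65/√18.02) = 0.2660/(0.2660 + 1.095) = 0.1954.

0.1954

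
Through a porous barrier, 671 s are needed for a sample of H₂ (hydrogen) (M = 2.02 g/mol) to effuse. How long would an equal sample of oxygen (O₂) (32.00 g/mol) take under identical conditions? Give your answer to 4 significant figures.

By Graham's law, t_O₂/t_H₂ = √(M_O₂/M_H₂) = √(32.00/2.02) = √15.84 = 3.980.
So the time for O₂ is 671 × 3.980 = 2671 s.

2671 s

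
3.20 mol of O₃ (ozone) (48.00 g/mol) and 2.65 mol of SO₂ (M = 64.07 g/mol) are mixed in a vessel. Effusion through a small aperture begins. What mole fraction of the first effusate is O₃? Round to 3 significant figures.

0.582

Effusion rate of each component ∝ n_i/√M_i (partial pressure × 1/√M).
Mole fraction of O₃ in the effusate = (n_O₃/√M_O₃) / (n_O₃/√M_O₃ + n_SO₂/√M_SO₂)
= (3.20/√48.00) / (3.20/√48.00 + 2.65/√64.07) = 0.4619/(0.4619 + 0.3311) = 0.582.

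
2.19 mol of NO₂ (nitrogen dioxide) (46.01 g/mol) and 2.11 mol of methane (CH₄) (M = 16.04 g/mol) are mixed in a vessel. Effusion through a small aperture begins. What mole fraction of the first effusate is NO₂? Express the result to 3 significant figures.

0.380

Effusion rate of each component ∝ n_i/√M_i (partial pressure × 1/√M).
So x_NO₂ in the escaping gas = (n_NO₂/√M_NO₂) / Σ(n_i/√M_i)
= (2.19/√46.01) / (2.19/√46.01 + 2.11/√16.04) = 0.3229/(0.3229 + 0.5268) = 0.380.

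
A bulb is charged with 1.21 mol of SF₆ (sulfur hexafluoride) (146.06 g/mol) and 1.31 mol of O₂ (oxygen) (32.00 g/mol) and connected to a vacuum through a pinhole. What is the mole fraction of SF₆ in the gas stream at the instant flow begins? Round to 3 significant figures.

Effusion rate of each component ∝ n_i/√M_i (partial pressure × 1/√M).
x_SF₆(eff) = (n_SF₆/√M_SF₆) / (n_SF₆/√M_SF₆ + n_O₂/√M_O₂)
= (1.21/√146.06) / (1.21/√146.06 + 1.31/√32.00) = 0.1001/(0.1001 + 0.2316) = 0.302.

0.302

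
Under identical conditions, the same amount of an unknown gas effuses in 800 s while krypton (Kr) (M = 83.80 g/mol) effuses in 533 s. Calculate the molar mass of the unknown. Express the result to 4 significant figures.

188.8 g/mol

Since effusion rate ∝ 1/√M, t_X/t_Kr = √(M_X/M_Kr).
800/533 = 1.501 = √(M_X/83.80)
M_X = 83.80 × 1.501² = 83.80 × 2.253 = 188.8 g/mol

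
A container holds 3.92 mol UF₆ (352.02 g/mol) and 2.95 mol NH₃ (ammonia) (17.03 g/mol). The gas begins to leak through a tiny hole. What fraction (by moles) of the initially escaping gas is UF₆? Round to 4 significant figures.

0.2262

The effusion rate of species i is ∝ p_i/√M_i ∝ n_i/√M_i.
x_UF₆(eff) = (n_UF₆/√M_UF₆) / (n_UF₆/√M_UF₆ + n_NH₃/√M_NH₃)
= (3.92/√352.02) / (3.92/√352.02 + 2.95/√17.03) = 0.2089/(0.2089 + 0.7148) = 0.2262.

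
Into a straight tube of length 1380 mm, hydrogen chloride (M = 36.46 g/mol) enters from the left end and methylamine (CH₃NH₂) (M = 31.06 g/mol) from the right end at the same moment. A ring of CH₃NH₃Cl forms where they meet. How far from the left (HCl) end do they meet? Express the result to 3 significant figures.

662 mm

The fronts meet when d_HCl + d_CH₃NH₂ = L with d_HCl/d_CH₃NH₂ = √(M_CH₃NH₂/M_HCl) (Graham's law). Here √(M_CH₃NH₂/M_HCl) = √(31.06/36.46) = 0.9230.
With d_HCl + d_CH₃NH₂ = 1380 mm, d_CH₃NH₂ = 1380/(1 + 0.9230) = 717.6 mm.
d_HCl = 1380 − 717.6 = 662 mm.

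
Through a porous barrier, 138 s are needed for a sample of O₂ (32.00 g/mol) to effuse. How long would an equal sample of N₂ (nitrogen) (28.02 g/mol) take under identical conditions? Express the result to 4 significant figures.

Using Graham's law: t_N₂/t_O₂ = √(M_N₂/M_O₂) = √(28.02/32.00) = √0.8756 = 0.9357.
So the time for N₂ is 138 × 0.9357 = 129.1 s.

129.1 s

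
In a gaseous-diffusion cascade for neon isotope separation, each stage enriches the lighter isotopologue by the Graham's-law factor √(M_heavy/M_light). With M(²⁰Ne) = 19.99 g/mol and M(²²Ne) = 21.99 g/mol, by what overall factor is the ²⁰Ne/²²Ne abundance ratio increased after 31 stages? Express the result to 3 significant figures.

4.38

Each stage multiplies the ratio by α = √(21.99/19.99), so after 31 stages the overall factor is α^31 = (21.99/19.99)^(31/2).
= 1.10005^(31/2) = 4.38.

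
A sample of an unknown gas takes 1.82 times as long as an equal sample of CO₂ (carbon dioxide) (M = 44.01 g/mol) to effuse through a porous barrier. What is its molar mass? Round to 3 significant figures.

146 g/mol

Using Graham's law: t_X/t_CO₂ = √(M_X/M_CO₂).
1.82 = √(M_X/44.01)
M_X = 44.01 × 1.82² = 44.01 × 3.312 = 146 g/mol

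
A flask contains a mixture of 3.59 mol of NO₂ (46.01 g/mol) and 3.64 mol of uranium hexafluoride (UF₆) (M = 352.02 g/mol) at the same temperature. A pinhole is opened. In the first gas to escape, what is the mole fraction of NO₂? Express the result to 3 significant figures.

Each component's effusion rate ∝ (its partial pressure)·(1/√M) ∝ n_i/√M_i.
Mole fraction of NO₂ in the effusate = (n_NO₂/√M_NO₂) / (n_NO₂/√M_NO₂ + n_UF₆/√M_UF₆)
= (3.59/√46.01) / (3.59/√46.01 + 3.64/√352.02) = 0.5293/(0.5293 + 0.1940) = 0.732.

0.732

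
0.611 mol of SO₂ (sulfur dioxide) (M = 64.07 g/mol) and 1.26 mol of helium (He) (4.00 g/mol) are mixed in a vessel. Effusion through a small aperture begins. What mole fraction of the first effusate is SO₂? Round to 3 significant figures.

0.108

The effusion rate of species i is ∝ p_i/√M_i ∝ n_i/√M_i.
Mole fraction of SO₂ in the effusate = (n_SO₂/√M_SO₂) / (n_SO₂/√M_SO₂ + n_He/√M_He)
= (0.611/√64.07) / (0.611/√64.07 + 1.26/√4.00) = 0.07633/(0.07633 + 0.6300) = 0.108.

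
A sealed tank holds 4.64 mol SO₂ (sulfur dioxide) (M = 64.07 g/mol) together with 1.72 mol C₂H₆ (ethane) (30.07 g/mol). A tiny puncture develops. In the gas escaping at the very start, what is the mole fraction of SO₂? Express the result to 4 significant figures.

Each component's effusion rate ∝ (its partial pressure)·(1/√M) ∝ n_i/√M_i.
Mole fraction of SO₂ in the effusate = (n_SO₂/√M_SO₂) / (n_SO₂/√M_SO₂ + n_C₂H₆/√M_C₂H₆)
= (4.64/√64.07) / (4.64/√64.07 + 1.72/√30.07) = 0.5797/(0.5797 + 0.3137) = 0.6489.

0.6489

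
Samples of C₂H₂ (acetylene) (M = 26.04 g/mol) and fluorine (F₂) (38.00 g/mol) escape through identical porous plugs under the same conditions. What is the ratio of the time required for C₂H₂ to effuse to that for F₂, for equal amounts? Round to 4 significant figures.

0.8278

Since effusion rate ∝ 1/√M, t_C₂H₂/t_F₂ = √(M_C₂H₂/M_F₂) = √(26.04/38.00) = √0.6853 = 0.8278.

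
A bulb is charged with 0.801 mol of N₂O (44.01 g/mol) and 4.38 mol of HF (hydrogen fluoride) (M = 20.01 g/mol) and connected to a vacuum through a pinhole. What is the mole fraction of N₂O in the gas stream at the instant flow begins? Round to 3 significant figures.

0.110

Each component's effusion rate ∝ (its partial pressure)·(1/√M) ∝ n_i/√M_i.
So x_N₂O in the escaping gas = (n_N₂O/√M_N₂O) / Σ(n_i/√M_i)
= (0.801/√44.01) / (0.801/√44.01 + 4.38/√20.01) = 0.1207/(0.1207 + 0.9792) = 0.110.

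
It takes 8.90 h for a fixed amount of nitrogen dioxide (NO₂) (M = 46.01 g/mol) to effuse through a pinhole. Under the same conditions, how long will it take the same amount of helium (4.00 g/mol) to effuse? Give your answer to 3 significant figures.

2.62 h

Graham's law gives t_He/t_NO₂ = √(M_He/M_NO₂) = √(4.00/46.01) = √0.08694 = 0.2949.
So the time for He is 8.90 × 0.2949 = 2.62 h.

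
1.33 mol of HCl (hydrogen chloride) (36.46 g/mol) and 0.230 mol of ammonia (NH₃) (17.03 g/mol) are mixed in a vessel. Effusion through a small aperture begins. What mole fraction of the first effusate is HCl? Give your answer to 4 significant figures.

0.7981

Rate_i ∝ x_i/√M_i (Graham's law weighted by mole fraction), so the effusate composition follows n_i/√M_i.
x_HCl(eff) = (n_HCl/√M_HCl) / (n_HCl/√M_HCl + n_NH₃/√M_NH₃)
= (1.33/√36.46) / (1.33/√36.46 + 0.230/√17.03) = 0.2203/(0.2203 + 0.05573) = 0.7981.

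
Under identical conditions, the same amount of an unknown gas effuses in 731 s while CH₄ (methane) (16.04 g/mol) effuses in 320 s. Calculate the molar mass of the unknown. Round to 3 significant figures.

83.7 g/mol

By Graham's law, t_X/t_CH₄ = √(M_X/M_CH₄).
731/320 = 2.284 = √(M_X/16.04)
M_X = 16.04 × 2.284² = 16.04 × 5.218 = 83.7 g/mol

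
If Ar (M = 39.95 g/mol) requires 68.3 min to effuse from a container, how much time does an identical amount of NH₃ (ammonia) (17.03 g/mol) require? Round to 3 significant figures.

Since effusion rate ∝ 1/√M, t_NH₃/t_Ar = √(M_NH₃/M_Ar) = √(17.03/39.95) = √0.4263 = 0.6529.
So the time for NH₃ is 68.3 × 0.6529 = 44.6 min.

44.6 min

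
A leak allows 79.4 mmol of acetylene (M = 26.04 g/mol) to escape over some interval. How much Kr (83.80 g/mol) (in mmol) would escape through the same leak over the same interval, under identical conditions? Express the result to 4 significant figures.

44.26 mmol

Using Graham's law: rate_Kr/rate_C₂H₂ = √(M_C₂H₂/M_Kr) = √(26.04/83.80) = √0.3107 = 0.5574.
So the amount for Kr is 79.4 × 0.5574 = 44.26 mmol.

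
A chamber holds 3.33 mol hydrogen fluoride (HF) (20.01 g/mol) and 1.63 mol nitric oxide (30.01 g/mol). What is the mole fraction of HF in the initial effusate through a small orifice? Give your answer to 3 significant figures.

0.714

Effusion rate of each component ∝ n_i/√M_i (partial pressure × 1/√M).
x_HF(eff) = (n_HF/√M_HF) / (n_HF/√M_HF + n_NO/√M_NO)
= (3.33/√20.01) / (3.33/√20.01 + 1.63/√30.01) = 0.7444/(0.7444 + 0.2975) = 0.714.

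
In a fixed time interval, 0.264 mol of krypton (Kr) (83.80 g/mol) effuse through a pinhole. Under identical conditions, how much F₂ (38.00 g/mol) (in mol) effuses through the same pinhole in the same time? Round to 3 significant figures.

0.392 mol

From Graham's law, rate_F₂/rate_Kr = √(M_Kr/M_F₂) = √(83.80/38.00) = √2.205 = 1.485.
So the amount for F₂ is 0.264 × 1.485 = 0.392 mol.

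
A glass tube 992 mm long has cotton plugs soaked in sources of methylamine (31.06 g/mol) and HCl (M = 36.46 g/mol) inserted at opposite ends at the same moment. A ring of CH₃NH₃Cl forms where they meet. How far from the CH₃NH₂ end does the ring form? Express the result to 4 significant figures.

515.9 mm

In equal time, each gas travels a distance ∝ its rate ∝ 1/√M, so d_CH₃NH₂/d_HCl = √(M_HCl/M_CH₃NH₂) = √(36.46/31.06) = 1.083.
With d_CH₃NH₂ + d_HCl = 992 mm, d_HCl = 992/(1 + 1.083) = 476.1 mm.
d_CH₃NH₂ = 992 − 476.1 = 515.9 mm.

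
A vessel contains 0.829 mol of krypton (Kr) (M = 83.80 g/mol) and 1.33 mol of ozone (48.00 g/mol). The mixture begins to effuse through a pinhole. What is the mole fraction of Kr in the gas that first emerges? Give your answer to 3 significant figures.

0.321

Rate_i ∝ x_i/√M_i (Graham's law weighted by mole fraction), so the effusate composition follows n_i/√M_i.
Mole fraction of Kr in the effusate = (n_Kr/√M_Kr) / (n_Kr/√M_Kr + n_O₃/√M_O₃)
= (0.829/√83.80) / (0.829/√83.80 + 1.33/√48.00) = 0.09056/(0.09056 + 0.1920) = 0.321.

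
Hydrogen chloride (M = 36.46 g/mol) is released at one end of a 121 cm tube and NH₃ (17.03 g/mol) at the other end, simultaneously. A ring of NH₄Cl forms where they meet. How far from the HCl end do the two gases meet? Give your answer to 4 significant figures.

49.12 cm

Graham's law gives d_HCl/d_NH₃ = rate_HCl/rate_NH₃ = √(M_NH₃/M_HCl) = √(17.03/36.46) = 0.6834.
With d_HCl + d_NH₃ = 121 cm, d_NH₃ = 121/(1 + 0.6834) = 71.88 cm.
d_HCl = 121 − 71.88 = 49.12 cm.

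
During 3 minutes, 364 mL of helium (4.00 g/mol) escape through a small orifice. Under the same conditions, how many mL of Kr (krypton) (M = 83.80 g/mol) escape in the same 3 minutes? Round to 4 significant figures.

Since effusion rate ∝ 1/√M, rate_Kr/rate_He = √(M_He/M_Kr) = √(4.00/83.80) = √0.04773 = 0.2185.
So the volume for Kr is 364 × 0.2185 = 79.53 mL.

79.53 mL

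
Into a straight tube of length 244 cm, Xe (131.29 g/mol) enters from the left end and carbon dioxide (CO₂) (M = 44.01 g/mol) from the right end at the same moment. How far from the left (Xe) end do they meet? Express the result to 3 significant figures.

Distances travelled in equal time are proportional to diffusion rates, so d_Xe/d_CO₂ = √(M_CO₂/M_Xe) = √(44.01/131.29) = 0.5790.
With d_Xe + d_CO₂ = 244 cm, d_CO₂ = 244/(1 + 0.5790) = 154.5 cm.
d_Xe = 244 − 154.5 = 89.5 cm.

89.5 cm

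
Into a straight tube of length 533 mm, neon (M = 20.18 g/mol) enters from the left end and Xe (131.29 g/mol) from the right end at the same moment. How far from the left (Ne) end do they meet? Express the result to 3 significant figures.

383 mm

In equal time, each gas travels a distance ∝ its rate ∝ 1/√M, so d_Ne/d_Xe = √(M_Xe/M_Ne) = √(131.29/20.18) = 2.551.
With d_Ne + d_Xe = 533 mm, d_Xe = 533/(1 + 2.551) = 150.1 mm.
d_Ne = 533 − 150.1 = 383 mm.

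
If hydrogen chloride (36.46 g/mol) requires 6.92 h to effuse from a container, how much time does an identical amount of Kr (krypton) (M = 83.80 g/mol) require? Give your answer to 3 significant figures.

Using Graham's law: t_Kr/t_HCl = √(M_Kr/M_HCl) = √(83.80/36.46) = √2.298 = 1.516.
So the time for Kr is 6.92 × 1.516 = 10.5 h.

10.5 h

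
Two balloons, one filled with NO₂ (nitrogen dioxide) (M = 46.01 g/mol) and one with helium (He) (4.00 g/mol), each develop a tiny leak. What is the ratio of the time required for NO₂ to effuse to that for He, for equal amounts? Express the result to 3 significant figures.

3.39

Graham's law gives t_NO₂/t_He = √(M_NO₂/M_He) = √(46.01/4.00) = √11.50 = 3.39.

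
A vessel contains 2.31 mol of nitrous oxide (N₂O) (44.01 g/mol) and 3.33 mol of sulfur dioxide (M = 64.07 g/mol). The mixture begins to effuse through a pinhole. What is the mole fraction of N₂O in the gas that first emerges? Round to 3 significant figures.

0.456

Rate_i ∝ x_i/√M_i (Graham's law weighted by mole fraction), so the effusate composition follows n_i/√M_i.
Mole fraction of N₂O in the effusate = (n_N₂O/√M_N₂O) / (n_N₂O/√M_N₂O + n_SO₂/√M_SO₂)
= (2.31/√44.01) / (2.31/√44.01 + 3.33/√64.07) = 0.3482/(0.3482 + 0.4160) = 0.456.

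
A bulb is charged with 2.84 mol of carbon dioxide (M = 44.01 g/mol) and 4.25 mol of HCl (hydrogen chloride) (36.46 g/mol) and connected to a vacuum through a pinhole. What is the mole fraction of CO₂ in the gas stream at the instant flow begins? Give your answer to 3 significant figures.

0.378

Each component's effusion rate ∝ (its partial pressure)·(1/√M) ∝ n_i/√M_i.
x_CO₂(eff) = (n_CO₂/√M_CO₂) / (n_CO₂/√M_CO₂ + n_HCl/√M_HCl)
= (2.84/√44.01) / (2.84/√44.01 + 4.25/√36.46) = 0.4281/(0.4281 + 0.7039) = 0.378.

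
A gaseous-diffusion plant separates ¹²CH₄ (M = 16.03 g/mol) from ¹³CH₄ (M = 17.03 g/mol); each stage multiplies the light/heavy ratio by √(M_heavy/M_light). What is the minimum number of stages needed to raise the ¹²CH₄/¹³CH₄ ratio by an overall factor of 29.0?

112

Per stage α = (17.03/16.03)^(1/2) = 1.06238^0.5, giving ln α = 0.03026.
Need α^N ≥ 29.0 ⇒ N ≥ ln(29.0) / ln α = 3.367 / 0.03026 = 111.29.
So at least 112 stages are needed.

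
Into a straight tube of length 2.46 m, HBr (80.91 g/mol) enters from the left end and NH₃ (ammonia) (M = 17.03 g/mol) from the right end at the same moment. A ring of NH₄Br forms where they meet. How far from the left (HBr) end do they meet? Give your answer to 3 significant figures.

0.774 m

The fronts meet when d_HBr + d_NH₃ = L with d_HBr/d_NH₃ = √(M_NH₃/M_HBr) (Graham's law). Here √(M_NH₃/M_HBr) = √(17.03/80.91) = 0.4588.
With d_HBr + d_NH₃ = 2.46 m, d_NH₃ = 2.46/(1 + 0.4588) = 1.686 m.
d_HBr = 2.46 − 1.686 = 0.774 m.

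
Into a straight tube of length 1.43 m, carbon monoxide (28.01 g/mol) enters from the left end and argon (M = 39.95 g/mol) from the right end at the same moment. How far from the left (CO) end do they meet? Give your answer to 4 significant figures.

Graham's law gives d_CO/d_Ar = rate_CO/rate_Ar = √(M_Ar/M_CO) = √(39.95/28.01) = 1.194.
With d_CO + d_Ar = 1.43 m, d_Ar = 1.43/(1 + 1.194) = 0.6517 m.
d_CO = 1.43 − 0.6517 = 0.7783 m.

0.7783 m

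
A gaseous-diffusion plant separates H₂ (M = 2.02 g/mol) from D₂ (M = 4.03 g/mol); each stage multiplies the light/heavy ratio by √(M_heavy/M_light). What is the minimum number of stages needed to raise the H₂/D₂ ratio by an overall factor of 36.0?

11

With α = √(4.03/2.02) per stage, ln α = ½ ln(1.99505) = 0.3453.
Need α^N ≥ 36.0 ⇒ N ≥ ln(36.0) / ln α = 3.584 / 0.3453 = 10.38.
Rounding up, N = 11 stages.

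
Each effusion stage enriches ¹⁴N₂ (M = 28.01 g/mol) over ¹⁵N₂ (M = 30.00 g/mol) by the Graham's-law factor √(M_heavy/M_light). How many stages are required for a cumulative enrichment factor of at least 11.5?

Single-stage factor α = √(30.00/28.01), so ln α = ½ ln(1.07105) = 0.03432.
Need α^N ≥ 11.5 ⇒ N ≥ ln(11.5) / ln α = 2.442 / 0.03432 = 71.17.
Minimum whole number of stages: N = 72.

72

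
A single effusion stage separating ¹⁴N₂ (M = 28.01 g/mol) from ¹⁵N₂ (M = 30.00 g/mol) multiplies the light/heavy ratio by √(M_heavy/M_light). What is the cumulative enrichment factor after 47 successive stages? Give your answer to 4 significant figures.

The single-stage factor is √(M_heavy/M_light), so 47 stages give [√(30.00/28.01)]^47 = (30.00/28.01)^(47/2).
= 1.07105^(47/2) = 5.018.

5.018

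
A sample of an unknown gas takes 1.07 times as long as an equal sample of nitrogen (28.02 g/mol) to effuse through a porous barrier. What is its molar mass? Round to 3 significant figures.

32.1 g/mol

From Graham's law, t_X/t_N₂ = √(M_X/M_N₂).
1.07 = √(M_X/28.02)
M_X = 28.02 × 1.07² = 28.02 × 1.145 = 32.1 g/mol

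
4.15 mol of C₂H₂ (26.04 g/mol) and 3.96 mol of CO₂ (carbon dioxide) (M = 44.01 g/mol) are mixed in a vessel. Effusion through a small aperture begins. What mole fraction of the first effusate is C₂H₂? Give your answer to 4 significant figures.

0.5767

The effusion rate of species i is ∝ p_i/√M_i ∝ n_i/√M_i.
x_C₂H₂(eff) = (n_C₂H₂/√M_C₂H₂) / (n_C₂H₂/√M_C₂H₂ + n_CO₂/√M_CO₂)
= (4.15/√26.04) / (4.15/√26.04 + 3.96/√44.01) = 0.8133/(0.8133 + 0.5969) = 0.5767.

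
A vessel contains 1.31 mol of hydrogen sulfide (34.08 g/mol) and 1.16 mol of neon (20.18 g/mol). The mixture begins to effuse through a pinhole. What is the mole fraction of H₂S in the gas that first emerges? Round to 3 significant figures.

Each component's effusion rate ∝ (its partial pressure)·(1/√M) ∝ n_i/√M_i.
Mole fraction of H₂S in the effusate = (n_H₂S/√M_H₂S) / (n_H₂S/√M_H₂S + n_Ne/√M_Ne)
= (1.31/√34.08) / (1.31/√34.08 + 1.16/√20.18) = 0.2244/(0.2244 + 0.2582) = 0.465.

0.465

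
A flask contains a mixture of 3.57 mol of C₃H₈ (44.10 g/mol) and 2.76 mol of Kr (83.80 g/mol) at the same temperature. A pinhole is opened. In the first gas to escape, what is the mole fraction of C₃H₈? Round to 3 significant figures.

Effusion rate of each component ∝ n_i/√M_i (partial pressure × 1/√M).
x_C₃H₈(eff) = (n_C₃H₈/√M_C₃H₈) / (n_C₃H₈/√M_C₃H₈ + n_Kr/√M_Kr)
= (3.57/√44.10) / (3.57/√44.10 + 2.76/√83.80) = 0.5376/(0.5376 + 0.3015) = 0.641.

0.641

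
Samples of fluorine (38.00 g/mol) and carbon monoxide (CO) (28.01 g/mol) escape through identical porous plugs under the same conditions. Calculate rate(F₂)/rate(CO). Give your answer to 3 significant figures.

By Graham's law, rate_F₂/rate_CO = √(M_CO/M_F₂) = √(28.01/38.00) = √0.7371 = 0.859.

0.859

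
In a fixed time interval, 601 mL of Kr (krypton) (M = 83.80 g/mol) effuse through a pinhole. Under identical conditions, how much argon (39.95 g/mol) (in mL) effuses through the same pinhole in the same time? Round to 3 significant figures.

870 mL

Using Graham's law: rate_Ar/rate_Kr = √(M_Kr/M_Ar) = √(83.80/39.95) = √2.098 = 1.448.
So the volume for Ar is 601 × 1.448 = 870 mL.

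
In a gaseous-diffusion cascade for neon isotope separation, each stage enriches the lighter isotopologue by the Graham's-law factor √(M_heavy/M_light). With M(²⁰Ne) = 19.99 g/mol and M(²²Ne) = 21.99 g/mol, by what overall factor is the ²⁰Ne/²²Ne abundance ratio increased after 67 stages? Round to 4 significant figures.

24.40

After 67 stages the ratio has grown by (√(21.99/19.99))^67 = (21.99/19.99)^(67/2).
= 1.10005^(67/2) = 24.40.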